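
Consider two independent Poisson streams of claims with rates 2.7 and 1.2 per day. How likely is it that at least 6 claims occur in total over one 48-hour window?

0.7897

Independent Poisson processes superpose: combined rate λ = 2.7 + 1.2 = 3.9 per day.
Over the interval, μ = 3.9 × 2 = 7.8 (a 48-hour window = 2 days).
P(N ≥ 6) = 1 − P(N ≤ 5) ≈ 0.7897.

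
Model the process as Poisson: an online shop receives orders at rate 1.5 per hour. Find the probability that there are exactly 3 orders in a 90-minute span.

0.2001

Over the interval, μ = 1.5 × 1.5 = 2.25 (a 90-minute span = 1.5 hours).
P(N = 3) = e^(−μ) μ^3/3! = e^(−2.25) · 2.25^3/6 ≈ 0.2001.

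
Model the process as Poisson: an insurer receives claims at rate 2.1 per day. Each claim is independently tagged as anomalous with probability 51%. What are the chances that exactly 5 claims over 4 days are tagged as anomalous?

0.1658

Thinning: the claims that are tagged as anomalous themselves form a Poisson process with rate 0.51 × 2.1 = 1.071 per day.
Over the interval, μ = 1.071 × 4 = 4.284 (4 days).
P(N = 5) = e^(−4.284) · 4.284^5/5! ≈ 0.1658.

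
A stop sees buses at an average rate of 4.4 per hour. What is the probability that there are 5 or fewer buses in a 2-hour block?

0.1284

Over the interval, μ = 4.4 × 2 = 8.8 (a 2-hour block = 2 hours).
P(N ≤ 5) = Σ_{j=0}^{5} e^(−μ) μ^j/j! ≈ 0.1284.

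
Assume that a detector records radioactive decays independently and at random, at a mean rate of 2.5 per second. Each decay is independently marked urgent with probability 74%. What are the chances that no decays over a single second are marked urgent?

Thinning: the decays that are marked urgent themselves form a Poisson process with rate 0.74 × 2.5 = 1.85 per second.
So μ = 1.85.
P(N = 0) = e^(−1.85) · 1.85^0/0! ≈ 0.1572.

0.1572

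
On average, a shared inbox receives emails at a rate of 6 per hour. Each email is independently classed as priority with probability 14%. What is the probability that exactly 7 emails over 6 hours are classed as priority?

0.1061

Thinning: the emails that are classed as priority themselves form a Poisson process with rate 0.14 × 6 = 0.84 per hour.
Over the interval, μ = 0.84 × 6 = 5.04 (6 hours).
P(N = 7) = e^(−5.04) · 5.04^7/7! ≈ 0.1061.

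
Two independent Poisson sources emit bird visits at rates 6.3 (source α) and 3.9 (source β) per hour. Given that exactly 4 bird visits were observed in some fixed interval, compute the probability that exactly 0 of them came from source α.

0.0214

Given the total, each event is independently from source α with probability p = λ_α/(λ_α+λ_β) = 6.3/10.2 ≈ 0.6176.
So K ~ Binomial(4, 6.3/10.2): P(K = 0) = C(4,0) · (6.3/10.2)^0 · (3.9/10.2)^4 ≈ 0.0214.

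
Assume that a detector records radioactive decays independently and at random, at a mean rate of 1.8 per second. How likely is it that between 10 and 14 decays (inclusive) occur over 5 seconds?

0.3711

Over the interval, μ = 1.8 × 5 = 9 (5 seconds).
P(10 ≤ N ≤ 14) = Σ_{j=10}^{14} e^(−9) · 9^j/j! ≈ 0.3711.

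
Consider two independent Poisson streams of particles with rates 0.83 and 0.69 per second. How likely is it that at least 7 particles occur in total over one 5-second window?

0.6354

Independent Poisson processes superpose: combined rate λ = 0.83 + 0.69 = 1.52 per second.
Over the interval, μ = 1.52 × 5 = 7.6 (a 5-second window = 5 seconds).
P(N ≥ 7) = 1 − P(N ≤ 6) ≈ 0.6354.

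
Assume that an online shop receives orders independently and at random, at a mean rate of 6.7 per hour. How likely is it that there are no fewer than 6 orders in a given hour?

With mean μ = 6.7 per hour,
P(N ≥ 6) = 1 − P(N ≤ 5) = 1 − Σ_{j=0}^{5} e^(−μ) μ^j/j! ≈ 0.6594.

0.6594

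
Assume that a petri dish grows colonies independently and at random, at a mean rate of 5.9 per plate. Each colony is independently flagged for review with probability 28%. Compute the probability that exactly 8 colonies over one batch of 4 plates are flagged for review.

0.1217

Thinning: the colonies that are flagged for review themselves form a Poisson process with rate 0.28 × 5.9 = 1.652 per plate.
Over the interval, μ = 1.652 × 4 = 6.608 (a batch of 4 plates = 4 plates).
P(N = 8) = e^(−6.608) · 6.608^8/8! ≈ 0.1217.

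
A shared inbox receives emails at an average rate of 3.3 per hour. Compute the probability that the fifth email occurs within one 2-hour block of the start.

0.7873

Over the interval, μ = 3.3 × 2 = 6.6 (a 2-hour block = 2 hours).
The fifth arrival falls in the interval iff at least 5 events occur there: P(S_5 ≤ t) = P(N ≥ 5) = 1 − P(N ≤ 4) ≈ 0.7873.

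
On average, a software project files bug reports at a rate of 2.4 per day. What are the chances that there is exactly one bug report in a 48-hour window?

Over the interval, μ = 2.4 × 2 = 4.8 (a 48-hour window = 2 days).
P(N = 1) = e^(−μ) μ^1/1! = e^(−4.8) · 4.8^1/1 ≈ 0.0395.

0.0395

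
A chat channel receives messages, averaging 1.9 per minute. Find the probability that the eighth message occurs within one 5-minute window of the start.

Over the interval, μ = 1.9 × 5 = 9.5 (a 5-minute window = 5 minutes).
The eighth arrival falls in the interval iff at least 8 events occur there: P(S_8 ≤ t) = P(N ≥ 8) = 1 − P(N ≤ 7) ≈ 0.7313.

0.7313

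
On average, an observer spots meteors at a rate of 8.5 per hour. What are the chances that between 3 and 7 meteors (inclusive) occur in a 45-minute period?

Over the interval, μ = 8.5 × 0.75 = 6.375 (a 45-minute period = 0.75 hours).
P(3 ≤ N ≤ 7) = Σ_{j=3}^{7} e^(−6.375) · 6.375^j/j! ≈ 0.6438.

0.6438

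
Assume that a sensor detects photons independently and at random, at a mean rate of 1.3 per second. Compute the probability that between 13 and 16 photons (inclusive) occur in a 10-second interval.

Over the interval, μ = 1.3 × 10 = 13 (a 10-second interval = 10 seconds).
P(13 ≤ N ≤ 16) = Σ_{j=13}^{16} e^(−13) · 13^j/j! ≈ 0.3724.

0.3724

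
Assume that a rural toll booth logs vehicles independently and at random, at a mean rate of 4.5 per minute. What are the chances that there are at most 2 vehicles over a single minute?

0.1736

With mean μ = 4.5 per minute,
P(N ≤ 2) = Σ_{j=0}^{2} e^(−μ) μ^j/j! ≈ 0.1736.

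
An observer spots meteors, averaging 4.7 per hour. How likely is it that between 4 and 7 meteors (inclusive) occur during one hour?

0.5863

With mean μ = 4.7 per hour,
P(4 ≤ N ≤ 7) = Σ_{j=4}^{7} e^(−4.7) · 4.7^j/j! ≈ 0.5863.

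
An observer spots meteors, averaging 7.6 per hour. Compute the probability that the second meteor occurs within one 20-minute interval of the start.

Over the interval, μ = 7.6 × 1/3 ≈ 2.53333 (a 20-minute interval = 1/3 hours).
The second arrival falls in the interval iff at least 2 events occur there: P(S_2 ≤ t) = P(N ≥ 2) = 1 − P(N ≤ 1) ≈ 0.7195.

0.7195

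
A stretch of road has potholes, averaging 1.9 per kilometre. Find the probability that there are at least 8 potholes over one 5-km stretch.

Over the interval, μ = 1.9 × 5 = 9.5 (a 5-km stretch = 5 kilometres).
P(N ≥ 8) = 1 − P(N ≤ 7) = 1 − Σ_{j=0}^{7} e^(−μ) μ^j/j! ≈ 0.7313.

0.7313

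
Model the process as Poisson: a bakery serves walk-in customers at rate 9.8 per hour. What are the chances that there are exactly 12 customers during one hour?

0.0908

With mean μ = 9.8 per hour,
P(N = 12) = e^(−μ) μ^12/12! = e^(−9.8) · 9.8^12/479001600 ≈ 0.0908.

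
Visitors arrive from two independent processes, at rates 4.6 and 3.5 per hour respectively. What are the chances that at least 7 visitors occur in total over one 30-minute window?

Independent Poisson processes superpose: combined rate λ = 4.6 + 3.5 = 8.1 per hour.
Over the interval, μ = 8.1 × 0.5 = 4.05 (a 30-minute window = 0.5 hours).
P(N ≥ 7) = 1 − P(N ≤ 6) ≈ 0.1159.

0.1159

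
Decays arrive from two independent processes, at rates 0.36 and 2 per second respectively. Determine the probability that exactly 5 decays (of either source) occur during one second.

0.0576

Independent Poisson processes superpose: combined rate λ = 0.36 + 2 = 2.36 per second.
So μ = 2.36.
P(N = 5) = e^(−2.36) · 2.36^5/5! ≈ 0.0576.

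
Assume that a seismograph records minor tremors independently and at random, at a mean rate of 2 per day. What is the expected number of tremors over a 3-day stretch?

E[N] = λt = 2 × 3 = 6 (a 3-day stretch = 3 days).

6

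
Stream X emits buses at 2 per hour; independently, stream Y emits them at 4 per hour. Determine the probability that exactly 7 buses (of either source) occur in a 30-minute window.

0.0216

Independent Poisson processes superpose: combined rate λ = 2 + 4 = 6 per hour.
Over the interval, μ = 6 × 0.5 = 3 (a 30-minute window = 0.5 hours).
P(N = 7) = e^(−3) · 3^7/7! ≈ 0.0216.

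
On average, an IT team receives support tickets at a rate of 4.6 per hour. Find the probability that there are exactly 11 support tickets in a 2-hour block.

0.1012

Over the interval, μ = 4.6 × 2 = 9.2 (a 2-hour block = 2 hours).
P(N = 11) = e^(−μ) μ^11/11! = e^(−9.2) · 9.2^11/39916800 ≈ 0.1012.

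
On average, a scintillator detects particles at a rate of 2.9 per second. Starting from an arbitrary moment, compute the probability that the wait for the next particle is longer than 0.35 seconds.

0.3624

The wait for the next event is exponential with rate λ = 2.9 per second.
P(T > 0.35) = e^(−λt) = e^(−2.9 × 0.35) = e^(−1.015) ≈ 0.3624.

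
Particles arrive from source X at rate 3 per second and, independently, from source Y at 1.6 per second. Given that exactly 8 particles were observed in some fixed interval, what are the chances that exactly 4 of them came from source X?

0.1854

Given the total, each event is independently from source X with probability p = λ_X/(λ_X+λ_Y) = 3/4.6 ≈ 0.6522.
So K ~ Binomial(8, 3/4.6): P(K = 4) = C(8,4) · (3/4.6)^4 · (1.6/4.6)^4 ≈ 0.1854.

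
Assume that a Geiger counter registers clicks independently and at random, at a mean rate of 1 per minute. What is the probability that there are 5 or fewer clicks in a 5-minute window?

0.6160

Over the interval, μ = 1 × 5 = 5 (a 5-minute window = 5 minutes).
P(N ≤ 5) = Σ_{j=0}^{5} e^(−μ) μ^j/j! ≈ 0.6160.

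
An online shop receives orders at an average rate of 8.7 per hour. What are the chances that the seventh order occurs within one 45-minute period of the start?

0.4774

Over the interval, μ = 8.7 × 0.75 = 6.525 (a 45-minute period = 0.75 hours).
The seventh arrival falls in the interval iff at least 7 events occur there: P(S_7 ≤ t) = P(N ≥ 7) = 1 − P(N ≤ 6) ≈ 0.4774.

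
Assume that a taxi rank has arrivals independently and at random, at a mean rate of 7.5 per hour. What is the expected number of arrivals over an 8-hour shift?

E[N] = λt = 7.5 × 8 = 60 (an 8-hour shift = 8 hours).

60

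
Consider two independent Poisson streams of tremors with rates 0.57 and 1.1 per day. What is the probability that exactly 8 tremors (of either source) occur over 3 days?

Independent Poisson processes superpose: combined rate λ = 0.57 + 1.1 = 1.67 per day.
Over the interval, μ = 1.67 × 3 = 5.01 (3 days).
P(N = 8) = e^(−5.01) · 5.01^8/8! ≈ 0.0657.

0.0657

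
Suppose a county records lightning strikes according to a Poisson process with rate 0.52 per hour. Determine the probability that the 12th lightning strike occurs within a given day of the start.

0.5921

Over the interval, μ = 0.52 × 24 = 12.48 (a day = 24 hours).
The 12th arrival falls in the interval iff at least 12 events occur there: P(S_12 ≤ t) = P(N ≥ 12) = 1 − P(N ≤ 11) ≈ 0.5921.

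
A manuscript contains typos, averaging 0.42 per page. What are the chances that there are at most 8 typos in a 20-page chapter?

Over the interval, μ = 0.42 × 20 = 8.4 (a 20-page chapter = 20 pages).
P(N ≤ 8) = Σ_{j=0}^{8} e^(−μ) μ^j/j! ≈ 0.5369.

0.5369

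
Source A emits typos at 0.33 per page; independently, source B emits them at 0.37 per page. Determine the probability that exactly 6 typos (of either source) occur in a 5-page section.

0.0771

Independent Poisson processes superpose: combined rate λ = 0.33 + 0.37 = 0.7 per page.
Over the interval, μ = 0.7 × 5 = 3.5 (a 5-page section = 5 pages).
P(N = 6) = e^(−3.5) · 3.5^6/6! ≈ 0.0771.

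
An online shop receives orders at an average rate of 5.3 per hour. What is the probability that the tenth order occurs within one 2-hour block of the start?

0.6146

Over the interval, μ = 5.3 × 2 = 10.6 (a 2-hour block = 2 hours).
The tenth arrival falls in the interval iff at least 10 events occur there: P(S_10 ≤ t) = P(N ≥ 10) = 1 − P(N ≤ 9) ≈ 0.6146.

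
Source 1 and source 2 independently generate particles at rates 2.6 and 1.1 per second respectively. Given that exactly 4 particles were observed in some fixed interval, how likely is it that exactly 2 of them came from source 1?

Given the total, each event is independently from source 1 with probability p = λ_1/(λ_1+λ_2) = 2.6/3.7 ≈ 0.7027.
So K ~ Binomial(4, 2.6/3.7): P(K = 2) = C(4,2) · (2.6/3.7)^2 · (1.1/3.7)^2 ≈ 0.2619.

0.2619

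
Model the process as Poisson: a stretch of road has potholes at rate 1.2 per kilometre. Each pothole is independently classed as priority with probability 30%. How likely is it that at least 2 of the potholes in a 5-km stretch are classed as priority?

Thinning: the potholes that are classed as priority themselves form a Poisson process with rate 0.3 × 1.2 = 0.36 per kilometre.
Over the interval, μ = 0.36 × 5 = 1.8 (a 5-km stretch = 5 kilometres).
P(N ≥ 2) = 1 − P(N ≤ 1) ≈ 0.5372.

0.5372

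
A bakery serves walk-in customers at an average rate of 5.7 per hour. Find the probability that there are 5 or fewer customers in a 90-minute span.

0.1459

Over the interval, μ = 5.7 × 1.5 = 8.55 (a 90-minute span = 1.5 hours).
P(N ≤ 5) = Σ_{j=0}^{5} e^(−μ) μ^j/j! ≈ 0.1459.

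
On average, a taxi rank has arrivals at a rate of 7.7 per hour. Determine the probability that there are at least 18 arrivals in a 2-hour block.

Over the interval, μ = 7.7 × 2 = 15.4 (a 2-hour block = 2 hours).
P(N ≥ 18) = 1 − P(N ≤ 17) = 1 − Σ_{j=0}^{17} e^(−μ) μ^j/j! ≈ 0.2859.

0.2859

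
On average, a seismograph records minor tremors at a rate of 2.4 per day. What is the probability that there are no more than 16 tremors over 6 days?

Over the interval, μ = 2.4 × 6 = 14.4 (6 days).
P(N ≤ 16) = Σ_{j=0}^{16} e^(−μ) μ^j/j! ≈ 0.7204.

0.7204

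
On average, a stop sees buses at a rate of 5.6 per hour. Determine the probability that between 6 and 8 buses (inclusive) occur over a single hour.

0.3738

With mean μ = 5.6 per hour,
P(6 ≤ N ≤ 8) = Σ_{j=6}^{8} e^(−5.6) · 5.6^j/j! ≈ 0.3738.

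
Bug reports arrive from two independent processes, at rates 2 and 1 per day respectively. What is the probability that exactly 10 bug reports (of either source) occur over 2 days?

Independent Poisson processes superpose: combined rate λ = 2 + 1 = 3 per day.
Over the interval, μ = 3 × 2 = 6 (2 days).
P(N = 10) = e^(−6) · 6^10/10! ≈ 0.0413.

0.0413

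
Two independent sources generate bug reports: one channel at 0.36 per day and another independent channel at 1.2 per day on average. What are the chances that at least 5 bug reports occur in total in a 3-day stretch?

0.5017

Independent Poisson processes superpose: combined rate λ = 0.36 + 1.2 = 1.56 per day.
Over the interval, μ = 1.56 × 3 = 4.68 (a 3-day stretch = 3 days).
P(N ≥ 5) = 1 − P(N ≤ 4) ≈ 0.5017.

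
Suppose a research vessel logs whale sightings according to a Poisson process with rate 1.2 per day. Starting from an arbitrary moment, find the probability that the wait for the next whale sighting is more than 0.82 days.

The wait for the next event is exponential with rate λ = 1.2 per day.
P(T > 0.82) = e^(−λt) = e^(−1.2 × 0.82) = e^(−0.984) ≈ 0.3738.

0.3738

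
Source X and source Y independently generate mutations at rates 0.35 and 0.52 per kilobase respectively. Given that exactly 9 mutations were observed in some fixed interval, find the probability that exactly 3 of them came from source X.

0.2494

Given the total, each event is independently from source X with probability p = λ_X/(λ_X+λ_Y) = 0.35/0.87 ≈ 0.4023.
So K ~ Binomial(9, 0.35/0.87): P(K = 3) = C(9,3) · (0.35/0.87)^3 · (0.52/0.87)^6 ≈ 0.2494.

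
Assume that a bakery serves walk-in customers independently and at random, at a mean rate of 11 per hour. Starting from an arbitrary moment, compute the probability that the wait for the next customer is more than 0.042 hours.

The wait for the next event is exponential with rate λ = 11 per hour.
P(T > 0.042) = e^(−λt) = e^(−11 × 0.042) = e^(−0.462) ≈ 0.6300.

0.6300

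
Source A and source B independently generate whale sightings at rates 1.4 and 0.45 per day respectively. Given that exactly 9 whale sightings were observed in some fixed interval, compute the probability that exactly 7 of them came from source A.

Given the total, each event is independently from source A with probability p = λ_A/(λ_A+λ_B) = 1.4/1.85 ≈ 0.7568.
So K ~ Binomial(9, 1.4/1.85): P(K = 7) = C(9,7) · (1.4/1.85)^7 · (0.45/1.85)^2 ≈ 0.3027.

0.3027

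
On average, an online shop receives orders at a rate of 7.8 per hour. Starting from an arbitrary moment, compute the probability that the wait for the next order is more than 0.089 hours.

The wait for the next event is exponential with rate λ = 7.8 per hour.
P(T > 0.089) = e^(−λt) = e^(−7.8 × 0.089) = e^(−0.6942) ≈ 0.4995.

0.4995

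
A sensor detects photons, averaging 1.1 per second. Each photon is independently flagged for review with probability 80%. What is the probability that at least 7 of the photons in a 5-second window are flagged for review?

Thinning: the photons that are flagged for review themselves form a Poisson process with rate 0.8 × 1.1 = 0.88 per second.
Over the interval, μ = 0.88 × 5 = 4.4 (a 5-second window = 5 seconds).
P(N ≥ 7) = 1 − P(N ≤ 6) ≈ 0.1564.

0.1564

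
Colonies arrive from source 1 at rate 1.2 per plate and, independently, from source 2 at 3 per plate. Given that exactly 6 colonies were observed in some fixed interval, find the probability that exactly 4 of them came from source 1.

Given the total, each event is independently from source 1 with probability p = λ_1/(λ_1+λ_2) = 1.2/4.2 ≈ 0.2857.
So K ~ Binomial(6, 1.2/4.2): P(K = 4) = C(6,4) · (1.2/4.2)^4 · (3/4.2)^2 ≈ 0.0510.

0.0510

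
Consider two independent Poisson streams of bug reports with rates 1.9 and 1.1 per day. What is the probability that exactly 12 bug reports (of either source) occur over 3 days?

0.0728

Independent Poisson processes superpose: combined rate λ = 1.9 + 1.1 = 3 per day.
Over the interval, μ = 3 × 3 = 9 (3 days).
P(N = 12) = e^(−9) · 9^12/12! ≈ 0.0728.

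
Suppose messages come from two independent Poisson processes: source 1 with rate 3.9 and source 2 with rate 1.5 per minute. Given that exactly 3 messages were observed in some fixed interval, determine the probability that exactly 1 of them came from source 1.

Given the total, each event is independently from source 1 with probability p = λ_1/(λ_1+λ_2) = 3.9/5.4 ≈ 0.7222.
So K ~ Binomial(3, 3.9/5.4): P(K = 1) = C(3,1) · (3.9/5.4)^1 · (1.5/5.4)^2 ≈ 0.1672.

0.1672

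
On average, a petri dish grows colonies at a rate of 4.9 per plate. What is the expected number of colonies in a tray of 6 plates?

29.4

E[N] = λt = 4.9 × 6 = 29.4 (a tray of 6 plates = 6 plates).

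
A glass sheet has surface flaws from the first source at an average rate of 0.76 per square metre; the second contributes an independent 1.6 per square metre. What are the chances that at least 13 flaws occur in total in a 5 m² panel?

0.4012

Independent Poisson processes superpose: combined rate λ = 0.76 + 1.6 = 2.36 per square metre.
Over the interval, μ = 2.36 × 5 = 11.8 (a 5 m² panel = 5 square metres).
P(N ≥ 13) = 1 − P(N ≤ 12) ≈ 0.4012.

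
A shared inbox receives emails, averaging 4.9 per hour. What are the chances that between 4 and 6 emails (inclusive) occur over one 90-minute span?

Over the interval, μ = 4.9 × 1.5 = 7.35 (a 90-minute span = 1.5 hours).
P(4 ≤ N ≤ 6) = Σ_{j=4}^{6} e^(−7.35) · 7.35^j/j! ≈ 0.3337.

0.3337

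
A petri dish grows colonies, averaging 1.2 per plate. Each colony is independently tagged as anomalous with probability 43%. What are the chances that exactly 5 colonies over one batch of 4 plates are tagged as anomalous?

0.0396

Thinning: the colonies that are tagged as anomalous themselves form a Poisson process with rate 0.43 × 1.2 = 0.516 per plate.
Over the interval, μ = 0.516 × 4 = 2.064 (a batch of 4 plates = 4 plates).
P(N = 5) = e^(−2.064) · 2.064^5/5! ≈ 0.0396.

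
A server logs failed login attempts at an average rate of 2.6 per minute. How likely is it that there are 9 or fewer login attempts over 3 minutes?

0.7411

Over the interval, μ = 2.6 × 3 = 7.8 (3 minutes).
P(N ≤ 9) = Σ_{j=0}^{9} e^(−μ) μ^j/j! ≈ 0.7411.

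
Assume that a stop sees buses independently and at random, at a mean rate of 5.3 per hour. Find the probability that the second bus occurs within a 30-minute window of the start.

Over the interval, μ = 5.3 × 0.5 = 2.65 (a 30-minute window = 0.5 hours).
The second arrival falls in the interval iff at least 2 events occur there: P(S_2 ≤ t) = P(N ≥ 2) = 1 − P(N ≤ 1) ≈ 0.7421.

0.7421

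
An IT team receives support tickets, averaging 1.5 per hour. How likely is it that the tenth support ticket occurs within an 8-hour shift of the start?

0.7576

Over the interval, μ = 1.5 × 8 = 12 (an 8-hour shift = 8 hours).
The tenth arrival falls in the interval iff at least 10 events occur there: P(S_10 ≤ t) = P(N ≥ 10) = 1 − P(N ≤ 9) ≈ 0.7576.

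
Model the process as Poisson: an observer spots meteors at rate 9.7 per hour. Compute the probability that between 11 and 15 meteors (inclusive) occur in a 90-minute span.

Over the interval, μ = 9.7 × 1.5 = 14.55 (a 90-minute span = 1.5 hours).
P(11 ≤ N ≤ 15) = Σ_{j=11}^{15} e^(−14.55) · 14.55^j/j! ≈ 0.4721.

0.4721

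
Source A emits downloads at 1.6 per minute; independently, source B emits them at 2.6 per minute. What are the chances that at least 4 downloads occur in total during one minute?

Independent Poisson processes superpose: combined rate λ = 1.6 + 2.6 = 4.2 per minute.
So μ = 4.2.
P(N ≥ 4) = 1 − P(N ≤ 3) ≈ 0.6046.

0.6046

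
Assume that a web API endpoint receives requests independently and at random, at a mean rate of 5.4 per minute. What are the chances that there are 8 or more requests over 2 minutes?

0.8434

Over the interval, μ = 5.4 × 2 = 10.8 (2 minutes).
P(N ≥ 8) = 1 − P(N ≤ 7) = 1 − Σ_{j=0}^{7} e^(−μ) μ^j/j! ≈ 0.8434.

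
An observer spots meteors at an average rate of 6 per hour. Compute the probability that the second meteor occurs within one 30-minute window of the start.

Over the interval, μ = 6 × 0.5 = 3 (a 30-minute window = 0.5 hours).
The second arrival falls in the interval iff at least 2 events occur there: P(S_2 ≤ t) = P(N ≥ 2) = 1 − P(N ≤ 1) ≈ 0.8009.

0.8009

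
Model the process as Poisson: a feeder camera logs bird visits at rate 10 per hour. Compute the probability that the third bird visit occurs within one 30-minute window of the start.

0.8753

Over the interval, μ = 10 × 0.5 = 5 (a 30-minute window = 0.5 hours).
The third arrival falls in the interval iff at least 3 events occur there: P(S_3 ≤ t) = P(N ≥ 3) = 1 − P(N ≤ 2) ≈ 0.8753.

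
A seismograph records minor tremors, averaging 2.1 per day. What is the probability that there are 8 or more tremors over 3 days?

0.2983

Over the interval, μ = 2.1 × 3 = 6.3 (3 days).
P(N ≥ 8) = 1 − P(N ≤ 7) = 1 − Σ_{j=0}^{7} e^(−μ) μ^j/j! ≈ 0.2983.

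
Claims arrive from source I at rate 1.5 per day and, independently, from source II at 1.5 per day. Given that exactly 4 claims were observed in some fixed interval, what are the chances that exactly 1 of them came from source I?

0.2500

Given the total, each event is independently from source I with probability p = λ_I/(λ_I+λ_II) = 1.5/3 = 0.5000.
So K ~ Binomial(4, 1.5/3): P(K = 1) = C(4,1) · (1.5/3)^1 · (1.5/3)^3 ≈ 0.2500.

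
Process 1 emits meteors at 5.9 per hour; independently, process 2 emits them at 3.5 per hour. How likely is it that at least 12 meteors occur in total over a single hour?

0.2374

Independent Poisson processes superpose: combined rate λ = 5.9 + 3.5 = 9.4 per hour.
So μ = 9.4.
P(N ≥ 12) = 1 − P(N ≤ 11) ≈ 0.2374.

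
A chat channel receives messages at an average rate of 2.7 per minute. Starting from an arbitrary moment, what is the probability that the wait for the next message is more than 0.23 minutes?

The wait for the next event is exponential with rate λ = 2.7 per minute.
P(T > 0.23) = e^(−λt) = e^(−2.7 × 0.23) = e^(−0.621) ≈ 0.5374.

0.5374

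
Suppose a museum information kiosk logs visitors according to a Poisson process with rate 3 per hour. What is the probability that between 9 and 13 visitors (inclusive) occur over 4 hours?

0.5265

Over the interval, μ = 3 × 4 = 12 (4 hours).
P(9 ≤ N ≤ 13) = Σ_{j=9}^{13} e^(−12) · 12^j/j! ≈ 0.5265.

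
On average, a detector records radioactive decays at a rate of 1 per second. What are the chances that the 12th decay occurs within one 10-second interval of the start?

0.3032

Over the interval, μ = 1 × 10 = 10 (a 10-second interval = 10 seconds).
The 12th arrival falls in the interval iff at least 12 events occur there: P(S_12 ≤ t) = P(N ≥ 12) = 1 − P(N ≤ 11) ≈ 0.3032.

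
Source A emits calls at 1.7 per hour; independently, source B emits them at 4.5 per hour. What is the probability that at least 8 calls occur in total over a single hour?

Independent Poisson processes superpose: combined rate λ = 1.7 + 4.5 = 6.2 per hour.
So μ = 6.2.
P(N ≥ 8) = 1 − P(N ≤ 7) ≈ 0.2840.

0.2840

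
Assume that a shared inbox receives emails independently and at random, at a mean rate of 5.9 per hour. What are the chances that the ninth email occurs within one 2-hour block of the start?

0.8314

Over the interval, μ = 5.9 × 2 = 11.8 (a 2-hour block = 2 hours).
The ninth arrival falls in the interval iff at least 9 events occur there: P(S_9 ≤ t) = P(N ≥ 9) = 1 − P(N ≤ 8) ≈ 0.8314.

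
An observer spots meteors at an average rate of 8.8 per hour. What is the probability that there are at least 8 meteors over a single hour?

0.6522

With mean μ = 8.8 per hour,
P(N ≥ 8) = 1 − P(N ≤ 7) = 1 − Σ_{j=0}^{7} e^(−μ) μ^j/j! ≈ 0.6522.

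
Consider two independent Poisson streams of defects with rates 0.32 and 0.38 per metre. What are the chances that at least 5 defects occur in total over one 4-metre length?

0.1523

Independent Poisson processes superpose: combined rate λ = 0.32 + 0.38 = 0.7 per metre.
Over the interval, μ = 0.7 × 4 = 2.8 (a 4-metre length = 4 metres).
P(N ≥ 5) = 1 − P(N ≤ 4) ≈ 0.1523.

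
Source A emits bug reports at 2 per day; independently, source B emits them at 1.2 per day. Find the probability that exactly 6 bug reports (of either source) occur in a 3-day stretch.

Independent Poisson processes superpose: combined rate λ = 2 + 1.2 = 3.2 per day.
Over the interval, μ = 3.2 × 3 = 9.6 (a 3-day stretch = 3 days).
P(N = 6) = e^(−9.6) · 9.6^6/6! ≈ 0.0736.

0.0736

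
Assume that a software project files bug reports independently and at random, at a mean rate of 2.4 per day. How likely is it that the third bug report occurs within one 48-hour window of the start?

0.8575

Over the interval, μ = 2.4 × 2 = 4.8 (a 48-hour window = 2 days).
The third arrival falls in the interval iff at least 3 events occur there: P(S_3 ≤ t) = P(N ≥ 3) = 1 − P(N ≤ 2) ≈ 0.8575.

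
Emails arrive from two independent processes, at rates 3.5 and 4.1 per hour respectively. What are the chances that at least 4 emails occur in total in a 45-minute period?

Independent Poisson processes superpose: combined rate λ = 3.5 + 4.1 = 7.6 per hour.
Over the interval, μ = 7.6 × 0.75 = 5.7 (a 45-minute period = 0.75 hours).
P(N ≥ 4) = 1 − P(N ≤ 3) ≈ 0.8200.

0.8200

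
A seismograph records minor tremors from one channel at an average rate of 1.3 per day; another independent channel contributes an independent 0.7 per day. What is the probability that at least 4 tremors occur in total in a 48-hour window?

Independent Poisson processes superpose: combined rate λ = 1.3 + 0.7 = 2 per day.
Over the interval, μ = 2 × 2 = 4 (a 48-hour window = 2 days).
P(N ≥ 4) = 1 − P(N ≤ 3) ≈ 0.5665.

0.5665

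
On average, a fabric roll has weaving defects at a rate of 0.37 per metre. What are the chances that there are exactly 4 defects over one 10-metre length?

Over the interval, μ = 0.37 × 10 = 3.7 (a 10-metre length = 10 metres).
P(N = 4) = e^(−μ) μ^4/4! = e^(−3.7) · 3.7^4/24 ≈ 0.1931.

0.1931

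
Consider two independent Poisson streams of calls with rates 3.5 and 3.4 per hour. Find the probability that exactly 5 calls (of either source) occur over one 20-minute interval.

0.0538

Independent Poisson processes superpose: combined rate λ = 3.5 + 3.4 = 6.9 per hour.
Over the interval, μ = 6.9 × 1/3 = 2.3 (a 20-minute interval = 1/3 hours).
P(N = 5) = e^(−2.3) · 2.3^5/5! ≈ 0.0538.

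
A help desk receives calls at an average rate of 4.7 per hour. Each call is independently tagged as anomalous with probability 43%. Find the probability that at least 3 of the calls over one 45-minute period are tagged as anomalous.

0.1951

Thinning: the calls that are tagged as anomalous themselves form a Poisson process with rate 0.43 × 4.7 = 2.021 per hour.
Over the interval, μ = 2.021 × 0.75 = 1.51575 (a 45-minute period = 0.75 hours).
P(N ≥ 3) = 1 − P(N ≤ 2) ≈ 0.1951.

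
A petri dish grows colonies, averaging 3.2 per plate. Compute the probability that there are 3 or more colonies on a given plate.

0.6201

With mean μ = 3.2 per plate,
P(N ≥ 3) = 1 − P(N ≤ 2) = 1 − Σ_{j=0}^{2} e^(−μ) μ^j/j! ≈ 0.6201.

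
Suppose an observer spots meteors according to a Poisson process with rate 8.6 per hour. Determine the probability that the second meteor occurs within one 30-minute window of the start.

0.9281

Over the interval, μ = 8.6 × 0.5 = 4.3 (a 30-minute window = 0.5 hours).
The second arrival falls in the interval iff at least 2 events occur there: P(S_2 ≤ t) = P(N ≥ 2) = 1 − P(N ≤ 1) ≈ 0.9281.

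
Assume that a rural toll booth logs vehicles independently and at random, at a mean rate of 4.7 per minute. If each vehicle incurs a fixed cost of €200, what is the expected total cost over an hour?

€56400

E[N] = 4.7 × 60 = 282 (an hour = 60 minutes); E[cost] = 282 × €200 = €56400.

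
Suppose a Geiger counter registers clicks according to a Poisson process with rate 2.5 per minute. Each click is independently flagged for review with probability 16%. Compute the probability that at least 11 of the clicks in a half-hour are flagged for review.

Thinning: the clicks that are flagged for review themselves form a Poisson process with rate 0.16 × 2.5 = 0.4 per minute.
Over the interval, μ = 0.4 × 30 = 12 (a half-hour = 30 minutes).
P(N ≥ 11) = 1 − P(N ≤ 10) ≈ 0.6528.

0.6528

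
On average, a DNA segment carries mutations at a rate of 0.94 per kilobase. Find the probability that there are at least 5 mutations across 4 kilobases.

Over the interval, μ = 0.94 × 4 = 3.76 (4 kilobases).
P(N ≥ 5) = 1 − P(N ≤ 4) = 1 − Σ_{j=0}^{4} e^(−μ) μ^j/j! ≈ 0.3244.

0.3244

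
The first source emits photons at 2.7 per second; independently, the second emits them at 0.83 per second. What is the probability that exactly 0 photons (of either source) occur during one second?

0.0293

Independent Poisson processes superpose: combined rate λ = 2.7 + 0.83 = 3.53 per second.
So μ = 3.53.
P(N = 0) = e^(−3.53) · 3.53^0/0! ≈ 0.0293.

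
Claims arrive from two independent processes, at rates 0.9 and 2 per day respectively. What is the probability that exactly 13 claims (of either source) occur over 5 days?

Independent Poisson processes superpose: combined rate λ = 0.9 + 2 = 2.9 per day.
Over the interval, μ = 2.9 × 5 = 14.5 (5 days).
P(N = 13) = e^(−14.5) · 14.5^13/13! ≈ 0.1014.

0.1014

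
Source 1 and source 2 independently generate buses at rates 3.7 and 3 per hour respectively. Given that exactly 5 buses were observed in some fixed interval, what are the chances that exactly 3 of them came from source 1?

Given the total, each event is independently from source 1 with probability p = λ_1/(λ_1+λ_2) = 3.7/6.7 ≈ 0.5522.
So K ~ Binomial(5, 3.7/6.7): P(K = 3) = C(5,3) · (3.7/6.7)^3 · (3/6.7)^2 ≈ 0.3377.

0.3377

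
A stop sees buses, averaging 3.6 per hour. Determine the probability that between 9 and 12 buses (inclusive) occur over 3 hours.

0.4601

Over the interval, μ = 3.6 × 3 = 10.8 (3 hours).
P(9 ≤ N ≤ 12) = Σ_{j=9}^{12} e^(−10.8) · 10.8^j/j! ≈ 0.4601.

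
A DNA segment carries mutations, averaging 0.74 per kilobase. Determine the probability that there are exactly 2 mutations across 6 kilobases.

0.1163

Over the interval, μ = 0.74 × 6 = 4.44 (6 kilobases).
P(N = 2) = e^(−μ) μ^2/2! = e^(−4.44) · 4.44^2/2 ≈ 0.1163.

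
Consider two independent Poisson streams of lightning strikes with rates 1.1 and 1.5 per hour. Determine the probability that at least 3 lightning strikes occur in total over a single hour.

0.4816

Independent Poisson processes superpose: combined rate λ = 1.1 + 1.5 = 2.6 per hour.
So μ = 2.6.
P(N ≥ 3) = 1 − P(N ≤ 2) ≈ 0.4816.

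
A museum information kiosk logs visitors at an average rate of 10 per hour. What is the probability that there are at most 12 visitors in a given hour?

0.7916

With mean μ = 10 per hour,
P(N ≤ 12) = Σ_{j=0}^{12} e^(−μ) μ^j/j! ≈ 0.7916.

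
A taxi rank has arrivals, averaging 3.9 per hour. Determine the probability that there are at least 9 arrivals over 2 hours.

Over the interval, μ = 3.9 × 2 = 7.8 (2 hours).
P(N ≥ 9) = 1 − P(N ≤ 8) = 1 − Σ_{j=0}^{8} e^(−μ) μ^j/j! ≈ 0.3796.

0.3796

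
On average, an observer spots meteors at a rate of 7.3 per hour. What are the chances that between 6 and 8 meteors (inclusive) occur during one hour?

With mean μ = 7.3 per hour,
P(6 ≤ N ≤ 8) = Σ_{j=6}^{8} e^(−7.3) · 7.3^j/j! ≈ 0.4252.

0.4252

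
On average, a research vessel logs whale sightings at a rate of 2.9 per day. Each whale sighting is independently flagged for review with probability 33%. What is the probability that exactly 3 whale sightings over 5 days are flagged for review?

Thinning: the whale sightings that are flagged for review themselves form a Poisson process with rate 0.33 × 2.9 = 0.957 per day.
Over the interval, μ = 0.957 × 5 = 4.785 (5 days).
P(N = 3) = e^(−4.785) · 4.785^3/3! ≈ 0.1525.

0.1525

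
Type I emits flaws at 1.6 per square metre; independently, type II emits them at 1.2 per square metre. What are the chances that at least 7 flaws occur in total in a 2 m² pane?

0.3297

Independent Poisson processes superpose: combined rate λ = 1.6 + 1.2 = 2.8 per square metre.
Over the interval, μ = 2.8 × 2 = 5.6 (a 2 m² pane = 2 square metres).
P(N ≥ 7) = 1 − P(N ≤ 6) ≈ 0.3297.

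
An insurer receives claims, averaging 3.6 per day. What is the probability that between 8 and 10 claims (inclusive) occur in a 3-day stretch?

0.3274

Over the interval, μ = 3.6 × 3 = 10.8 (a 3-day stretch = 3 days).
P(8 ≤ N ≤ 10) = Σ_{j=8}^{10} e^(−10.8) · 10.8^j/j! ≈ 0.3274.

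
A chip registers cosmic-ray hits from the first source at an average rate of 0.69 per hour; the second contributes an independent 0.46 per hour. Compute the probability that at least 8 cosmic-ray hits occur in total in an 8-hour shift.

Independent Poisson processes superpose: combined rate λ = 0.69 + 0.46 = 1.15 per hour.
Over the interval, μ = 1.15 × 8 = 9.2 (an 8-hour shift = 8 hours).
P(N ≥ 8) = 1 − P(N ≤ 7) ≈ 0.6990.

0.6990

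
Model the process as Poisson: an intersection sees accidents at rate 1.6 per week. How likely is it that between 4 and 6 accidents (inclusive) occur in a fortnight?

Over the interval, μ = 1.6 × 2 = 3.2 (a fortnight = 2 weeks).
P(4 ≤ N ≤ 6) = Σ_{j=4}^{6} e^(−3.2) · 3.2^j/j! ≈ 0.3529.

0.3529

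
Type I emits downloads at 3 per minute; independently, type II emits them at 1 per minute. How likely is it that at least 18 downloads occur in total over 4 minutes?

0.3407

Independent Poisson processes superpose: combined rate λ = 3 + 1 = 4 per minute.
Over the interval, μ = 4 × 4 = 16 (4 minutes).
P(N ≥ 18) = 1 − P(N ≤ 17) ≈ 0.3407.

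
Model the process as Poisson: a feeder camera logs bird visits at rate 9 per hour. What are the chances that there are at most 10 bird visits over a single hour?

0.7060

With mean μ = 9 per hour,
P(N ≤ 10) = Σ_{j=0}^{10} e^(−μ) μ^j/j! ≈ 0.7060.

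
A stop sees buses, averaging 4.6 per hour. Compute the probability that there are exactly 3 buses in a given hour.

0.1631

With mean μ = 4.6 per hour,
P(N = 3) = e^(−μ) μ^3/3! = e^(−4.6) · 4.6^3/6 ≈ 0.1631.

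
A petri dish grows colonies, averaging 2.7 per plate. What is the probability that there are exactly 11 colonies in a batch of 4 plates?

0.1192

Over the interval, μ = 2.7 × 4 = 10.8 (a batch of 4 plates = 4 plates).
P(N = 11) = e^(−μ) μ^11/11! = e^(−10.8) · 10.8^11/39916800 ≈ 0.1192.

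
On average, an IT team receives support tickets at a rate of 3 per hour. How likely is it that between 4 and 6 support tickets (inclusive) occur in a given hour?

0.3193

With mean μ = 3 per hour,
P(4 ≤ N ≤ 6) = Σ_{j=4}^{6} e^(−3) · 3^j/j! ≈ 0.3193.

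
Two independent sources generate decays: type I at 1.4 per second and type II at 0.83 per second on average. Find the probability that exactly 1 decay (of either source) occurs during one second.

0.2398

Independent Poisson processes superpose: combined rate λ = 1.4 + 0.83 = 2.23 per second.
So μ = 2.23.
P(N = 1) = e^(−2.23) · 2.23^1/1! ≈ 0.2398.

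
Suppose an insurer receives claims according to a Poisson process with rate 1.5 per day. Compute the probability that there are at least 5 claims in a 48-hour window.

Over the interval, μ = 1.5 × 2 = 3 (a 48-hour window = 2 days).
P(N ≥ 5) = 1 − P(N ≤ 4) = 1 − Σ_{j=0}^{4} e^(−μ) μ^j/j! ≈ 0.1847.

0.1847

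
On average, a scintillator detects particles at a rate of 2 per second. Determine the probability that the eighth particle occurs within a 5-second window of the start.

Over the interval, μ = 2 × 5 = 10 (a 5-second window = 5 seconds).
The eighth arrival falls in the interval iff at least 8 events occur there: P(S_8 ≤ t) = P(N ≥ 8) = 1 − P(N ≤ 7) ≈ 0.7798.

0.7798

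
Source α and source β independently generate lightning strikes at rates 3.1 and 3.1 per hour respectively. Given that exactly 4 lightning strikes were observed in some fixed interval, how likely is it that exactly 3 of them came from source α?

0.2500

Given the total, each event is independently from source α with probability p = λ_α/(λ_α+λ_β) = 3.1/6.2 = 0.5000.
So K ~ Binomial(4, 3.1/6.2): P(K = 3) = C(4,3) · (3.1/6.2)^3 · (3.1/6.2)^1 ≈ 0.2500.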